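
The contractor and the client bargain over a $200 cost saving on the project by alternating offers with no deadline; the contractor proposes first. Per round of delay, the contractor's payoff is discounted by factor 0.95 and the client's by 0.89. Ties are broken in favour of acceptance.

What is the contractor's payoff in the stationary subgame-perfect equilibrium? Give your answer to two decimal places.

142.39

Let x be the contractor's share when the contractor proposes and y be the client's share when the client proposes.
The client accepts iff offered ≥ 0.89·y, so x = 200 − 0.89y. Symmetrically y = 200 − 0.95x.
Substituting: x = 200 − 0.89(200 − 0.95x), giving x(1 − 0.95·0.89) = 200(1 − 0.89).
So x = 200 × 0.11 / 0.1545 ≈ 142.3948, and the client receives 200 − x ≈ 57.6052.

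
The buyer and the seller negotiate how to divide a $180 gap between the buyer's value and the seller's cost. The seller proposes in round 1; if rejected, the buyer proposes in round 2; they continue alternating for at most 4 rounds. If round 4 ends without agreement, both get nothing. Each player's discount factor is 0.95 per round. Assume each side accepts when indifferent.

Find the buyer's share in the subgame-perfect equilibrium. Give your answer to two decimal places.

Round 4 (the buyer proposes): the seller will accept anything ≥ 0, so the buyer offers 0 and keeps 180.
Round 3 (the seller proposes): the buyer can get 180 next round, worth 0.95 × 180 = 171 now. The seller offers 171 and keeps 180 − 171 = 9.
Round 2 (the buyer proposes): the seller can get 9 next round, worth 0.95 × 9 = 8.55 now. The buyer offers 8.55 and keeps 180 − 8.55 = 171.45.
Round 1 (the seller proposes): the buyer can get 171.45 next round, worth 0.95 × 171.45 = 162.8775 now; the seller offers that and keeps 17.1225.

162.88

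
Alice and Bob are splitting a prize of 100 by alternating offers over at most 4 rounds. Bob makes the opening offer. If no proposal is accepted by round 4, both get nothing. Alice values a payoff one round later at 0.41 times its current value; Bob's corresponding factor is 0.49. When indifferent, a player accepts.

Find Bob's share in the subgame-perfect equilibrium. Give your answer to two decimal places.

Round 4 (Alice proposes): Bob will accept anything ≥ 0, so Alice offers 0 and keeps 100.
Round 3 (Bob proposes): Alice can get 100 next round, worth 0.41 × 100 = 41 now; Bob offers that and keeps 59.
Round 2 (Alice proposes): Bob can get 59 next round, worth 0.49 × 59 = 28.91 now; Alice offers that and keeps 71.09.
Round 1 (Bob proposes): Alice can get 71.09 next round, worth 0.41 × 71.09 = 29.1469 now; Bob offers that and keeps 70.8531.

70.85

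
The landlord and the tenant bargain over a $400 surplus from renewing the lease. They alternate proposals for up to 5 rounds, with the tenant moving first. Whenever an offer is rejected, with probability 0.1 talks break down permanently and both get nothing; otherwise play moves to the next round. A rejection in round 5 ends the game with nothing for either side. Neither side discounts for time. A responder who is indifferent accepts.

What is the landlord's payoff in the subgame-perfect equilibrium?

65.16

By backward induction:
Round 5 (the tenant proposes): the landlord will accept anything ≥ 0, so the tenant offers 0 and keeps 400.
Round 4 (the landlord proposes): rejecting gives the tenant an expected 0.9 × 400 = 360, so the landlord offers 360, keeping 40.
Round 3 (the tenant proposes): rejecting gives the landlord an expected 0.9 × 40 = 36; the tenant offers that and keeps 364.
Round 2 (the landlord proposes): rejecting gives the tenant an expected 0.9 × 364 = 327.6, so the landlord offers 327.6, keeping 72.4.
Round 1 (the tenant proposes): rejecting gives the landlord an expected 0.9 × 72.4 = 65.16, so the tenant offers 65.16, keeping 334.84.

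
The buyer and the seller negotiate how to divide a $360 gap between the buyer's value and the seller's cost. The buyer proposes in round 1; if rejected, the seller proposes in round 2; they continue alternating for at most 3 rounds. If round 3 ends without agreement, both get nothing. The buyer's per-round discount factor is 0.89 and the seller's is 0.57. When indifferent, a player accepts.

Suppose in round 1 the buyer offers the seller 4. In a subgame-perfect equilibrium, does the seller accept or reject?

Work out the seller's continuation value if the offer is rejected.
Round 3 (the buyer proposes): rejection yields 0 for the seller; the buyer offers 0 and keeps 360.
Round 2 (the seller proposes): the buyer can get 360 next round, worth 0.89 × 360 = 320.4 now, so the seller offers 320.4, keeping 39.6.
So by rejecting in round 1, the seller gets 39.6 next round, worth 0.57 × 39.6 = 22.572 now.
Offer 4 < 22.572, so the seller rejects.

Reject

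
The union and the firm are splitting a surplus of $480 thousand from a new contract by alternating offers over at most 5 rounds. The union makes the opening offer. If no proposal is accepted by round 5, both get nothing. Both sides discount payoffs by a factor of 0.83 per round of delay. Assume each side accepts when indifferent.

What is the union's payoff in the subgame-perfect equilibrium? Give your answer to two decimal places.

Round 5 (the union proposes): rejection yields 0 for the firm; the union offers 0 and keeps 480.
Round 4 (the firm proposes): the union can get 480 next round, worth 0.83 × 480 = 398.4 now; the firm offers that and keeps 81.6.
Round 3 (the union proposes): the firm can get 81.6 next round, worth 0.83 × 81.6 = 67.728 now, so the union offers 67.728, keeping 412.272.
Round 2 (the firm proposes): the union can get 412.272 next round, worth 0.83 × 412.272 = 342.18576 now. The firm offers 342.18576 and keeps 480 − 342.18576 = 137.81424.
Round 1 (the union proposes): the firm can get 137.81424 next round, worth 0.83 × 137.81424 = 114.3858192 now, so the union offers 114.3858192, keeping 365.6141808.

365.61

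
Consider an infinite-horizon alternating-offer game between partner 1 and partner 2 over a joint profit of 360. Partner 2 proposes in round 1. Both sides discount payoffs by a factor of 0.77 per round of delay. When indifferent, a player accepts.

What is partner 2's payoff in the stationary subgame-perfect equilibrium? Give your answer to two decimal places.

Let x be partner 2's share when partner 2 proposes and y be partner 1's share when partner 1 proposes.
Partner 1 accepts iff offered ≥ 0.77·y, so x = 360 − 0.77y. Symmetrically y = 360 − 0.77x.
Substituting: x = 360 − 0.77(360 − 0.77x), giving x(1 − 0.77·0.77) = 360(1 − 0.77).
So x = 360 × 0.23 / 0.4071 ≈ 203.3898, and partner 1 receives 360 − x ≈ 156.6102.

203.39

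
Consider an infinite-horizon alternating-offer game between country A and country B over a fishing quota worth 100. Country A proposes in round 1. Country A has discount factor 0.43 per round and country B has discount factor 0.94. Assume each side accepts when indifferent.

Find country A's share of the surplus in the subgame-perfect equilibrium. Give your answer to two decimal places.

10.07

When country A proposes, country B accepts any offer worth at least 0.94 times what country B would get by proposing next round; and vice versa.
This gives x = 100 − 0.94y and y = 100 − 0.43x, where x and y are each side's share when it proposes.
Hence (1 − 0.94·0.43)x = 100(1 − 0.94), i.e. 0.5958·x = 6.
x ≈ 10.0705; country B's share is 100 − x ≈ 89.9295.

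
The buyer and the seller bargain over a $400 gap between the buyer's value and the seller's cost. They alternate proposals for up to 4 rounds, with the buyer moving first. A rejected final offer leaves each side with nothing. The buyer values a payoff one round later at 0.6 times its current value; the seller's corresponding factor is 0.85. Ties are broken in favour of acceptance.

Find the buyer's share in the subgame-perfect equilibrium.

By backward induction:
Round 4 (the seller proposes): the buyer will accept anything ≥ 0, so the seller offers 0 and keeps 400.
Round 3 (the buyer proposes): the seller can get 400 next round, worth 0.85 × 400 = 340 now; the buyer offers that and keeps 60.
Round 2 (the seller proposes): the buyer can get 60 next round, worth 0.6 × 60 = 36 now; the seller offers that and keeps 364.
Round 1 (the buyer proposes): the seller can get 364 next round, worth 0.85 × 364 = 309.4 now, so the buyer offers 309.4, keeping 90.6.

90.6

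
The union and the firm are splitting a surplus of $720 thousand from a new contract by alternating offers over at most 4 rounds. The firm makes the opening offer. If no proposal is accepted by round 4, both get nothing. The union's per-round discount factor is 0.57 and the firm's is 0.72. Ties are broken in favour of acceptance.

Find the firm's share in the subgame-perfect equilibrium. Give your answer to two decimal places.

Round 4 (the union proposes): the firm will accept anything ≥ 0, so the union offers 0 and keeps 720.
Round 3 (the firm proposes): the union can get 720 next round, worth 0.57 × 720 = 410.4 now. The firm offers 410.4 and keeps 720 − 410.4 = 309.6.
Round 2 (the union proposes): the firm can get 309.6 next round, worth 0.72 × 309.6 = 222.912 now, so the union offers 222.912, keeping 497.088.
Round 1 (the firm proposes): the union can get 497.088 next round, worth 0.57 × 497.088 = 283.34016 now. The firm offers 283.34016 and keeps 720 − 283.34016 = 436.65984.

436.66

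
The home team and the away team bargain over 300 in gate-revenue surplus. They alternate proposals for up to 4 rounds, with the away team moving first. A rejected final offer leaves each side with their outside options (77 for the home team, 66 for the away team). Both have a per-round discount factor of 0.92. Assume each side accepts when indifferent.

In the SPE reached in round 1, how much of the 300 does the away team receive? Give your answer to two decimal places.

Round 4 (the home team proposes): the away team gets 66 if talks fail, so the home team offers 66 and keeps 234.
Round 3 (the away team proposes): the home team can get 234 next round, worth 0.92 × 234 = 215.28 now; the away team offers that and keeps 84.72.
Round 2 (the home team proposes): the away team can get 84.72 next round, worth 0.92 × 84.72 = 77.9424 now, so the home team offers 77.9424, keeping 222.0576.
Round 1 (the away team proposes): the home team can get 222.0576 next round, worth 0.92 × 222.0576 = 204.292992 now, so the away team offers 204.292992, keeping 95.707008.

95.71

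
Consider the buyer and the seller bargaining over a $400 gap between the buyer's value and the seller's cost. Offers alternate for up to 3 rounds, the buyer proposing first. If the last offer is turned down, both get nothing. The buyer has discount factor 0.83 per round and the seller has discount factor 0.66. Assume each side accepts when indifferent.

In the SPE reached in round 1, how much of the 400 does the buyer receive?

355.12

Work backward from the last round.
Round 3 (the buyer proposes): the seller will accept anything ≥ 0, so the buyer offers 0 and keeps 400.
Round 2 (the seller proposes): the buyer can get 400 next round, worth 0.83 × 400 = 332 now, so the seller offers 332, keeping 68.
Round 1 (the buyer proposes): the seller can get 68 next round, worth 0.66 × 68 = 44.88 now; the buyer offers that and keeps 355.12.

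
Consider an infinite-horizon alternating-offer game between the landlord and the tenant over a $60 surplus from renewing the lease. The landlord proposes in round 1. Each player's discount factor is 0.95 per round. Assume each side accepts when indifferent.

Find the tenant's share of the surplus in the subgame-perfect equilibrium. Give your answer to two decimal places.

Let x be the landlord's share when the landlord proposes and y be the tenant's share when the tenant proposes.
The tenant accepts iff offered ≥ 0.95·y, so x = 60 − 0.95y. Symmetrically y = 60 − 0.95x.
Substituting: x = 60 − 0.95(60 − 0.95x), giving x(1 − 0.95·0.95) = 60(1 − 0.95).
So x = 60 × 0.05 / 0.0975 ≈ 30.7692, and the tenant receives 60 − x ≈ 29.2308.

29.23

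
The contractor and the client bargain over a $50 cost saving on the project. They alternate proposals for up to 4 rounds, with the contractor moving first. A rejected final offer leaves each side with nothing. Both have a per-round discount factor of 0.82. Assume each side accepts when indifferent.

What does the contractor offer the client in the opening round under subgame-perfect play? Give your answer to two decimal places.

34.95

Solve by backward induction from round 4.
Round 4 (the client proposes): the contractor will accept anything ≥ 0, so the client offers 0 and keeps 50.
Round 3 (the contractor proposes): the client can get 50 next round, worth 0.82 × 50 = 41 now; the contractor offers that and keeps 9.
Round 2 (the client proposes): the contractor can get 9 next round, worth 0.82 × 9 = 7.38 now; the client offers that and keeps 42.62.
Round 1 (the contractor proposes): the client can get 42.62 next round, worth 0.82 × 42.62 = 34.9484 now. The contractor offers 34.9484 and keeps 50 − 34.9484 = 15.0516.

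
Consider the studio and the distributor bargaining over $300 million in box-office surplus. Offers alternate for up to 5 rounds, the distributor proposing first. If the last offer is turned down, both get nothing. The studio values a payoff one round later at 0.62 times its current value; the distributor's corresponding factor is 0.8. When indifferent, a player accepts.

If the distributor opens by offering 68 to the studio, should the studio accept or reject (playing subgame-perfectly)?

Accept

Round 5 (the distributor proposes): rejection yields 0 for the studio; the distributor offers 0 and keeps 300.
Round 4 (the studio proposes): the distributor can get 300 next round, worth 0.8 × 300 = 240 now, so the studio offers 240, keeping 60.
Round 3 (the distributor proposes): the studio can get 60 next round, worth 0.62 × 60 = 37.2 now, so the distributor offers 37.2, keeping 262.8.
Round 2 (the studio proposes): the distributor can get 262.8 next round, worth 0.8 × 262.8 = 210.24 now. The studio offers 210.24 and keeps 300 − 210.24 = 89.76.
So by rejecting in round 1, the studio gets 89.76 next round, worth 0.62 × 89.76 = 55.6512 now.
Offer 68 ≥ 55.6512, so the studio accepts.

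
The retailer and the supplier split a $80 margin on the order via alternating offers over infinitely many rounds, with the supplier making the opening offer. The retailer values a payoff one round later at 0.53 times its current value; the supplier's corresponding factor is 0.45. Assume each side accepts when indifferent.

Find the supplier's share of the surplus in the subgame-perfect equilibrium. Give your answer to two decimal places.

Let x be the supplier's share when the supplier proposes and y be the retailer's share when the retailer proposes.
The retailer accepts iff offered ≥ 0.53·y, so x = 80 − 0.53y. Symmetrically y = 80 − 0.45x.
Substituting: x = 80 − 0.53(80 − 0.45x), giving x(1 − 0.45·0.53) = 80(1 − 0.53).
So x = 80 × 0.47 / 0.7615 ≈ 49.3762, and the retailer receives 80 − x ≈ 30.6238.

49.38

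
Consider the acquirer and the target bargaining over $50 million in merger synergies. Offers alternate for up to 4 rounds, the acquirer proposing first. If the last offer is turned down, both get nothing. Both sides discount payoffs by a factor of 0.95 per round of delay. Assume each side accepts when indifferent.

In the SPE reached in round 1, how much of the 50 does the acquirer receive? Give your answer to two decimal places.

Round 4 (the target proposes): the acquirer will accept anything ≥ 0, so the target offers 0 and keeps 50.
Round 3 (the acquirer proposes): the target can get 50 next round, worth 0.95 × 50 = 47.5 now, so the acquirer offers 47.5, keeping 2.5.
Round 2 (the target proposes): the acquirer can get 2.5 next round, worth 0.95 × 2.5 = 2.375 now. The target offers 2.375 and keeps 50 − 2.375 = 47.625.
Round 1 (the acquirer proposes): the target can get 47.625 next round, worth 0.95 × 47.625 = 45.24375 now; the acquirer offers that and keeps 4.75625.

4.76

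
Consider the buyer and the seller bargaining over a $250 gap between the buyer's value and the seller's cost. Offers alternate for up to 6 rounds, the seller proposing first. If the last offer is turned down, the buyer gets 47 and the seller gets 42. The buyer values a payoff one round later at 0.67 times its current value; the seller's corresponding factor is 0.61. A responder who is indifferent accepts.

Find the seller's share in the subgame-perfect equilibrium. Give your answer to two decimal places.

134.70

Round 6 (the buyer proposes): the seller gets 42 if talks fail, so the buyer offers 42 and keeps 208.
Round 5 (the seller proposes): the buyer can get 208 next round, worth 0.67 × 208 = 139.36 now; the seller offers that and keeps 110.64.
Round 4 (the buyer proposes): the seller can get 110.64 next round, worth 0.61 × 110.64 = 67.4904 now. The buyer offers 67.4904 and keeps 250 − 67.4904 = 182.5096.
Round 3 (the seller proposes): the buyer can get 182.5096 next round, worth 0.67 × 182.5096 = 122.281432 now. The seller offers 122.281432 and keeps 250 − 122.281432 = 127.718568.
Round 2 (the buyer proposes): the seller can get 127.718568 next round, worth 0.61 × 127.718568 = 77.90832648 now, so the buyer offers 77.90832648, keeping 172.09167352.
Round 1 (the seller proposes): the buyer can get 172.09167352 next round, worth 0.67 × 172.09167352 = 115.3014212584 now, so the seller offers 115.3014212584, keeping 134.6985787416.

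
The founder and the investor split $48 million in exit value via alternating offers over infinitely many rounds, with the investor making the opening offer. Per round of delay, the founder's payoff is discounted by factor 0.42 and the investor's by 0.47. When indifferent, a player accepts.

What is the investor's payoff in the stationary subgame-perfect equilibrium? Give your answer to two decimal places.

34.69

Let x be the investor's share when the investor proposes and y be the founder's share when the founder proposes.
The founder accepts iff offered ≥ 0.42·y, so x = 48 − 0.42y. Symmetrically y = 48 − 0.47x.
Substituting: x = 48 − 0.42(48 − 0.47x), giving x(1 − 0.47·0.42) = 48(1 − 0.42).
So x = 48 × 0.58 / 0.8026 ≈ 34.6873, and the founder receives 48 − x ≈ 13.3127.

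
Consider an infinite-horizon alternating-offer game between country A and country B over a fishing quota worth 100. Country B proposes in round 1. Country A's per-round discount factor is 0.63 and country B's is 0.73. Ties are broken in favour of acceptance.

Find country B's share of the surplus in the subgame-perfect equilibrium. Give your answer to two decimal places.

68.51

In a stationary SPE each proposer offers the other exactly their discounted continuation value.
If country B keeps x when proposing and country A keeps y when proposing, then x = 100 − 0.63y and y = 100 − 0.73x.
Solving: x = 100(1 − 0.63) / (1 − 0.73·0.63) = 37 / 0.5401 ≈ 68.5058.
Country A gets 100 − 68.5058 ≈ 31.4942.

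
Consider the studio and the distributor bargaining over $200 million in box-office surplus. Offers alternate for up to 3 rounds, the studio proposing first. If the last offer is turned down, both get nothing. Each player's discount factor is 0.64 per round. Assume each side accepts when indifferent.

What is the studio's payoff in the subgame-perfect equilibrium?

Round 3 (the studio proposes): the distributor will accept anything ≥ 0, so the studio offers 0 and keeps 200.
Round 2 (the distributor proposes): the studio can get 200 next round, worth 0.64 × 200 = 128 now. The distributor offers 128 and keeps 200 − 128 = 72.
Round 1 (the studio proposes): the distributor can get 72 next round, worth 0.64 × 72 = 46.08 now; the studio offers that and keeps 153.92.

153.92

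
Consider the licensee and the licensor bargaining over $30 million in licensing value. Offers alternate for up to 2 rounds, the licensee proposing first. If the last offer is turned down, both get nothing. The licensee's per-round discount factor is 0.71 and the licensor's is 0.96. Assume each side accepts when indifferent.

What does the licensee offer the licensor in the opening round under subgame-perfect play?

Round 2 (the licensor proposes): the licensee will accept anything ≥ 0, so the licensor offers 0 and keeps 30.
Round 1 (the licensee proposes): the licensor can get 30 next round, worth 0.96 × 30 = 28.8 now, so the licensee offers 28.8, keeping 1.2.

28.8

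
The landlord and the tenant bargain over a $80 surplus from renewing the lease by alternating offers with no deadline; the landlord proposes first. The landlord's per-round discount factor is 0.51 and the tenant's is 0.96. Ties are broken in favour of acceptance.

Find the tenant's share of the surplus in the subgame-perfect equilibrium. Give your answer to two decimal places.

73.73

When the landlord proposes, the tenant accepts any offer worth at least 0.96 times what the tenant would get by proposing next round; and vice versa.
This gives x = 80 − 0.96y and y = 80 − 0.51x, where x and y are each side's share when it proposes.
Hence (1 − 0.96·0.51)x = 80(1 − 0.96), i.e. 0.5104·x = 3.2.
x ≈ 6.2696; the tenant's share is 80 − x ≈ 73.7304.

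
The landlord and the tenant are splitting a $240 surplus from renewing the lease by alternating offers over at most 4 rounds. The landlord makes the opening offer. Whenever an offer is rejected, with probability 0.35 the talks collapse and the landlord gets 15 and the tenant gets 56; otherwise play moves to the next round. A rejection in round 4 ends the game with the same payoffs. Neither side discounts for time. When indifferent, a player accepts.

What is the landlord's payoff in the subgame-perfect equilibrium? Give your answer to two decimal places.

99.14

Round 4 (the tenant proposes): the landlord gets 15 if talks fail, so the tenant offers 15 and keeps 225.
Round 3 (the landlord proposes): rejecting gives the tenant an expected 0.65 × 225 + 0.35 × 56 = 165.85; the landlord offers that and keeps 74.15.
Round 2 (the tenant proposes): rejecting gives the landlord an expected 0.65 × 74.15 + 0.35 × 15 = 53.4475. The tenant offers 53.4475 and keeps 240 − 53.4475 = 186.5525.
Round 1 (the landlord proposes): rejecting gives the tenant an expected 0.65 × 186.5525 + 0.35 × 56 = 140.859125, so the landlord offers 140.859125, keeping 99.140875.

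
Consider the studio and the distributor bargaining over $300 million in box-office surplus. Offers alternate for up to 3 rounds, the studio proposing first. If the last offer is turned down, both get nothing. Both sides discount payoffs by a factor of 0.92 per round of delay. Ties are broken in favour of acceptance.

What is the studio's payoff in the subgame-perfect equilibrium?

Work backward from the last round.
Round 3 (the studio proposes): rejection yields 0 for the distributor; the studio offers 0 and keeps 300.
Round 2 (the distributor proposes): the studio can get 300 next round, worth 0.92 × 300 = 276 now; the distributor offers that and keeps 24.
Round 1 (the studio proposes): the distributor can get 24 next round, worth 0.92 × 24 = 22.08 now, so the studio offers 22.08, keeping 277.92.

277.92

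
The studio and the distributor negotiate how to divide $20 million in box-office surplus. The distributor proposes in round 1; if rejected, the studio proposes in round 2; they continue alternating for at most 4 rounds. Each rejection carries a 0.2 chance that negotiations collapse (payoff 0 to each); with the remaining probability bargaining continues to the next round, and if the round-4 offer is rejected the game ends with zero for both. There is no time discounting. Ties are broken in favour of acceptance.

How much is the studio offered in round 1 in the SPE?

13.44

Round 4 (the studio proposes): rejection yields 0 for the distributor; the studio offers 0 and keeps 20.
Round 3 (the distributor proposes): rejecting gives the studio an expected 0.8 × 20 = 16, so the distributor offers 16, keeping 4.
Round 2 (the studio proposes): rejecting gives the distributor an expected 0.8 × 4 = 3.2; the studio offers that and keeps 16.8.
Round 1 (the distributor proposes): rejecting gives the studio an expected 0.8 × 16.8 = 13.44. The distributor offers 13.44 and keeps 20 − 13.44 = 6.56.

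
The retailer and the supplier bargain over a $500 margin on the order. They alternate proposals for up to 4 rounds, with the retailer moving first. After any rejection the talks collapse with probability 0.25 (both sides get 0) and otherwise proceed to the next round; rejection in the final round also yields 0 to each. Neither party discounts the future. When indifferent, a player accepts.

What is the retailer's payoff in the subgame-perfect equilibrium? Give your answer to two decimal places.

195.31

By backward induction:
Round 4 (the supplier proposes): the retailer will accept anything ≥ 0, so the supplier offers 0 and keeps 500.
Round 3 (the retailer proposes): rejecting gives the supplier an expected 0.75 × 500 = 375. The retailer offers 375 and keeps 500 − 375 = 125.
Round 2 (the supplier proposes): rejecting gives the retailer an expected 0.75 × 125 = 93.75. The supplier offers 93.75 and keeps 500 − 93.75 = 406.25.
Round 1 (the retailer proposes): rejecting gives the supplier an expected 0.75 × 406.25 = 304.6875; the retailer offers that and keeps 195.3125.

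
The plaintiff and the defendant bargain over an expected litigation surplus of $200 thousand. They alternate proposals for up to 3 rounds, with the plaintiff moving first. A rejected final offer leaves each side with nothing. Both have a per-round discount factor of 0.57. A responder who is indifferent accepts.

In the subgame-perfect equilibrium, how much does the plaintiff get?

150.98

Work backward from the last round.
Round 3 (the plaintiff proposes): rejection yields 0 for the defendant; the plaintiff offers 0 and keeps 200.
Round 2 (the defendant proposes): the plaintiff can get 200 next round, worth 0.57 × 200 = 114 now; the defendant offers that and keeps 86.
Round 1 (the plaintiff proposes): the defendant can get 86 next round, worth 0.57 × 86 = 49.02 now, so the plaintiff offers 49.02, keeping 150.98.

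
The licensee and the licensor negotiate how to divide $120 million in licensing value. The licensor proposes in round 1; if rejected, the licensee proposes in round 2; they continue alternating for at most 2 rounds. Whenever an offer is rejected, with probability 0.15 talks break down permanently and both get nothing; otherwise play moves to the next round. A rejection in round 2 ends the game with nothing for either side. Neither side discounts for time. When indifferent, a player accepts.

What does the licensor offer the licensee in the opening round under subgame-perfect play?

102

Round 2 (the licensee proposes): rejection yields 0 for the licensor; the licensee offers 0 and keeps 120.
Round 1 (the licensor proposes): rejecting gives the licensee an expected 0.85 × 120 = 102; the licensor offers that and keeps 18.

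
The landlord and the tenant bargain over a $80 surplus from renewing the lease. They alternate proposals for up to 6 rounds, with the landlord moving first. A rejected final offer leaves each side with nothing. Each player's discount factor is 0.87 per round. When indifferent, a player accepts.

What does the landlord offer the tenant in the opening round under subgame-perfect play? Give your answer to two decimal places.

55.77

Round 6 (the tenant proposes): rejection yields 0 for the landlord; the tenant offers 0 and keeps 80.
Round 5 (the landlord proposes): the tenant can get 80 next round, worth 0.87 × 80 = 69.6 now. The landlord offers 69.6 and keeps 80 − 69.6 = 10.4.
Round 4 (the tenant proposes): the landlord can get 10.4 next round, worth 0.87 × 10.4 = 9.048 now. The tenant offers 9.048 and keeps 80 − 9.048 = 70.952.
Round 3 (the landlord proposes): the tenant can get 70.952 next round, worth 0.87 × 70.952 = 61.72824 now. The landlord offers 61.72824 and keeps 80 − 61.72824 = 18.27176.
Round 2 (the tenant proposes): the landlord can get 18.27176 next round, worth 0.87 × 18.27176 = 15.8964312 now. The tenant offers 15.8964312 and keeps 80 − 15.8964312 = 64.1035688.
Round 1 (the landlord proposes): the tenant can get 64.1035688 next round, worth 0.87 × 64.1035688 = 55.770104856 now, so the landlord offers 55.770104856, keeping 24.229895144.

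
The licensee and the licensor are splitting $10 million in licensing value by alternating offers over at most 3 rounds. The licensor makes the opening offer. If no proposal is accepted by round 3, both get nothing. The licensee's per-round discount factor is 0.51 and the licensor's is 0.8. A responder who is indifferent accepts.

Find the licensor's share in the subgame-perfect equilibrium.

8.98

Round 3 (the licensor proposes): rejection yields 0 for the licensee; the licensor offers 0 and keeps 10.
Round 2 (the licensee proposes): the licensor can get 10 next round, worth 0.8 × 10 = 8 now, so the licensee offers 8, keeping 2.
Round 1 (the licensor proposes): the licensee can get 2 next round, worth 0.51 × 2 = 1.02 now, so the licensor offers 1.02, keeping 8.98.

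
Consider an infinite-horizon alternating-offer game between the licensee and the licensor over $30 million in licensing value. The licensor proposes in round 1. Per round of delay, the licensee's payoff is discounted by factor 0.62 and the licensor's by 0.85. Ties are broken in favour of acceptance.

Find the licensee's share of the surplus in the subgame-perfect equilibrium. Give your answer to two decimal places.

Let x be the licensor's share when the licensor proposes and y be the licensee's share when the licensee proposes.
The licensee accepts iff offered ≥ 0.62·y, so x = 30 − 0.62y. Symmetrically y = 30 − 0.85x.
Substituting: x = 30 − 0.62(30 − 0.85x), giving x(1 − 0.85·0.62) = 30(1 − 0.62).
So x = 30 × 0.38 / 0.473 ≈ 24.1015, and the licensee receives 30 − x ≈ 5.8985.

5.90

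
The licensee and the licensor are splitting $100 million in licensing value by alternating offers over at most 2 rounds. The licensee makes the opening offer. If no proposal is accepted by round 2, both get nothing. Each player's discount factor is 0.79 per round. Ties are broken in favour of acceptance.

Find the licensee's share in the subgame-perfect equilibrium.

Round 2 (the licensor proposes): the licensee will accept anything ≥ 0, so the licensor offers 0 and keeps 100.
Round 1 (the licensee proposes): the licensor can get 100 next round, worth 0.79 × 100 = 79 now; the licensee offers that and keeps 21.

21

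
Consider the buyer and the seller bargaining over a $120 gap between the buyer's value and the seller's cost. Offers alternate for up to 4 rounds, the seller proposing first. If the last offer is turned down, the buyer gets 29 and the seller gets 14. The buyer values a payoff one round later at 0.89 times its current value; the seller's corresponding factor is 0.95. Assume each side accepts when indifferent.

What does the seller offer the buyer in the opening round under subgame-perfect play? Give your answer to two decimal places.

Round 4 (the buyer proposes): the seller gets 14 if talks fail, so the buyer offers 14 and keeps 106.
Round 3 (the seller proposes): the buyer can get 106 next round, worth 0.89 × 106 = 94.34 now. The seller offers 94.34 and keeps 120 − 94.34 = 25.66.
Round 2 (the buyer proposes): the seller can get 25.66 next round, worth 0.95 × 25.66 = 24.377 now; the buyer offers that and keeps 95.623.
Round 1 (the seller proposes): the buyer can get 95.623 next round, worth 0.89 × 95.623 = 85.10447 now, so the seller offers 85.10447, keeping 34.89553.

85.10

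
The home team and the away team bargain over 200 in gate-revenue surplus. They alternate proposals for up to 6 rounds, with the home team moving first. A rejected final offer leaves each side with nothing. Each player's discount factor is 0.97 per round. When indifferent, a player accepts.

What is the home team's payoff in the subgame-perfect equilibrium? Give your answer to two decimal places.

Round 6 (the away team proposes): rejection yields 0 for the home team; the away team offers 0 and keeps 200.
Round 5 (the home team proposes): the away team can get 200 next round, worth 0.97 × 200 = 194 now; the home team offers that and keeps 6.
Round 4 (the away team proposes): the home team can get 6 next round, worth 0.97 × 6 = 5.82 now, so the away team offers 5.82, keeping 194.18.
Round 3 (the home team proposes): the away team can get 194.18 next round, worth 0.97 × 194.18 = 188.3546 now. The home team offers 188.3546 and keeps 200 − 188.3546 = 11.6454.
Round 2 (the away team proposes): the home team can get 11.6454 next round, worth 0.97 × 11.6454 = 11.296038 now, so the away team offers 11.296038, keeping 188.703962.
Round 1 (the home team proposes): the away team can get 188.703962 next round, worth 0.97 × 188.703962 = 183.04284314 now. The home team offers 183.04284314 and keeps 200 − 183.04284314 = 16.95715686.

16.96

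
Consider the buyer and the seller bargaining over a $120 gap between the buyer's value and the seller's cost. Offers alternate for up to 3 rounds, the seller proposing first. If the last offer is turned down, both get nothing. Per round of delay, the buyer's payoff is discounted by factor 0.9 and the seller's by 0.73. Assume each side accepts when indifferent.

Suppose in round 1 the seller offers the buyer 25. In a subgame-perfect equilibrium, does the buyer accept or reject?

Reject

Work out the buyer's continuation value if the offer is rejected.
Round 3 (the seller proposes): rejection yields 0 for the buyer; the seller offers 0 and keeps 120.
Round 2 (the buyer proposes): the seller can get 120 next round, worth 0.73 × 120 = 87.6 now, so the buyer offers 87.6, keeping 32.4.
So by rejecting in round 1, the buyer gets 32.4 next round, worth 0.9 × 32.4 = 29.16 now.
Offer 25 < 29.16, so the buyer rejects.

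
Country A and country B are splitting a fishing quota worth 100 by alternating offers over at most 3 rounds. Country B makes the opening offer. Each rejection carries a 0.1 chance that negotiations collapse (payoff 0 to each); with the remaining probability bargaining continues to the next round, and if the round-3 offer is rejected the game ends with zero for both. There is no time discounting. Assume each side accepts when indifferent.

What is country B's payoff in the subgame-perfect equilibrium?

Round 3 (country B proposes): country A will accept anything ≥ 0, so country B offers 0 and keeps 100.
Round 2 (country A proposes): rejecting gives country B an expected 0.9 × 100 = 90. Country A offers 90 and keeps 100 − 90 = 10.
Round 1 (country B proposes): rejecting gives country A an expected 0.9 × 10 = 9; country B offers that and keeps 91.

91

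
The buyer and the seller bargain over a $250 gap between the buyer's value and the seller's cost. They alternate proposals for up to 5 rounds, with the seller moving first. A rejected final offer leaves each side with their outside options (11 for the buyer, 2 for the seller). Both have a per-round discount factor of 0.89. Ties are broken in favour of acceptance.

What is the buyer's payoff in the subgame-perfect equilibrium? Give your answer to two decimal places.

Solve by backward induction from round 5.
Round 5 (the seller proposes): the buyer gets 11 if talks fail, so the seller offers 11 and keeps 239.
Round 4 (the buyer proposes): the seller can get 239 next round, worth 0.89 × 239 = 212.71 now. The buyer offers 212.71 and keeps 250 − 212.71 = 37.29.
Round 3 (the seller proposes): the buyer can get 37.29 next round, worth 0.89 × 37.29 = 33.1881 now; the seller offers that and keeps 216.8119.
Round 2 (the buyer proposes): the seller can get 216.8119 next round, worth 0.89 × 216.8119 = 192.962591 now, so the buyer offers 192.962591, keeping 57.037409.
Round 1 (the seller proposes): the buyer can get 57.037409 next round, worth 0.89 × 57.037409 = 50.76329401 now. The seller offers 50.76329401 and keeps 250 − 50.76329401 = 199.23670599.

50.76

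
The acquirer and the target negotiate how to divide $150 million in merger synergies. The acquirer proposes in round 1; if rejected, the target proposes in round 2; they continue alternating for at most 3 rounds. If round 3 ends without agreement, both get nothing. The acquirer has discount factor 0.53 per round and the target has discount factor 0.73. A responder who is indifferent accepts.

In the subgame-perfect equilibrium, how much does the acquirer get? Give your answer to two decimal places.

Work backward from the last round.
Round 3 (the acquirer proposes): rejection yields 0 for the target; the acquirer offers 0 and keeps 150.
Round 2 (the target proposes): the acquirer can get 150 next round, worth 0.53 × 150 = 79.5 now, so the target offers 79.5, keeping 70.5.
Round 1 (the acquirer proposes): the target can get 70.5 next round, worth 0.73 × 70.5 = 51.465 now; the acquirer offers that and keeps 98.535.

98.54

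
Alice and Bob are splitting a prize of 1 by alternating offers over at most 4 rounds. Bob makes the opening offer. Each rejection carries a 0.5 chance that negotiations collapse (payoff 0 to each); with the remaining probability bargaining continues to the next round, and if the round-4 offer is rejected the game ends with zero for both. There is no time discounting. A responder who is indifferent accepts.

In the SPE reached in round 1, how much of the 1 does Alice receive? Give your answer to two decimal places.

0.38

Round 4 (Alice proposes): Bob will accept anything ≥ 0, so Alice offers 0 and keeps 1.
Round 3 (Bob proposes): rejecting gives Alice an expected 0.5 × 1 = 0.5. Bob offers 0.5 and keeps 1 − 0.5 = 0.5.
Round 2 (Alice proposes): rejecting gives Bob an expected 0.5 × 0.5 = 0.25; Alice offers that and keeps 0.75.
Round 1 (Bob proposes): rejecting gives Alice an expected 0.5 × 0.75 = 0.375; Bob offers that and keeps 0.625.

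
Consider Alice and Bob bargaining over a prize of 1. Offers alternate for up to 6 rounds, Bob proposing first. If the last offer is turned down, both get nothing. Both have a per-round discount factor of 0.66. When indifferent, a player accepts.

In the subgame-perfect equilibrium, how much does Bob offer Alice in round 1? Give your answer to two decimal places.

Round 6 (Alice proposes): Bob will accept anything ≥ 0, so Alice offers 0 and keeps 1.
Round 5 (Bob proposes): Alice can get 1 next round, worth 0.66 × 1 = 0.66 now, so Bob offers 0.66, keeping 0.34.
Round 4 (Alice proposes): Bob can get 0.34 next round, worth 0.66 × 0.34 = 0.2244 now. Alice offers 0.2244 and keeps 1 − 0.2244 = 0.7756.
Round 3 (Bob proposes): Alice can get 0.7756 next round, worth 0.66 × 0.7756 = 0.511896 now; Bob offers that and keeps 0.488104.
Round 2 (Alice proposes): Bob can get 0.488104 next round, worth 0.66 × 0.488104 = 0.32214864 now, so Alice offers 0.32214864, keeping 0.67785136.
Round 1 (Bob proposes): Alice can get 0.67785136 next round, worth 0.66 × 0.67785136 = 0.4473818976 now, so Bob offers 0.4473818976, keeping 0.5526181024.

0.45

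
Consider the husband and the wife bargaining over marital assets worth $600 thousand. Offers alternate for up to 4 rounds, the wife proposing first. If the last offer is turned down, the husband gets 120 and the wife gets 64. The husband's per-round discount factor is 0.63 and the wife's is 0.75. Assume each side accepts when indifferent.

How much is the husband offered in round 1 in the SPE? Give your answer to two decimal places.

254.05

Round 4 (the husband proposes): the wife gets 64 if talks fail, so the husband offers 64 and keeps 536.
Round 3 (the wife proposes): the husband can get 536 next round, worth 0.63 × 536 = 337.68 now. The wife offers 337.68 and keeps 600 − 337.68 = 262.32.
Round 2 (the husband proposes): the wife can get 262.32 next round, worth 0.75 × 262.32 = 196.74 now. The husband offers 196.74 and keeps 600 − 196.74 = 403.26.
Round 1 (the wife proposes): the husband can get 403.26 next round, worth 0.63 × 403.26 = 254.0538 now, so the wife offers 254.0538, keeping 345.9462.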